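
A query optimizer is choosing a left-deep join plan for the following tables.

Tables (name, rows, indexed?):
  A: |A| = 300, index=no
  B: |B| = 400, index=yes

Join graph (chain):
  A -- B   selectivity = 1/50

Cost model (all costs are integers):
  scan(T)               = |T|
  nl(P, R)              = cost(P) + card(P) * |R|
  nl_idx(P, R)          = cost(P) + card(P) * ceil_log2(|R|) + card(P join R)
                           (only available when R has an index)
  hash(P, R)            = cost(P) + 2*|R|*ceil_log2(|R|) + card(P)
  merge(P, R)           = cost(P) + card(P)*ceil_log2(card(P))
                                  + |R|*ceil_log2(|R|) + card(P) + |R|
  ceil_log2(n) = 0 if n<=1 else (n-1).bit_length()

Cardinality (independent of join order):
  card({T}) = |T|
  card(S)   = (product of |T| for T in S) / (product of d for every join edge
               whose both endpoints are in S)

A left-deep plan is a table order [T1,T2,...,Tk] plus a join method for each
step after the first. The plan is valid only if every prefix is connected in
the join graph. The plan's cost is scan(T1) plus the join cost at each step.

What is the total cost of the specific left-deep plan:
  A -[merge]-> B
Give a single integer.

7300

step 1: scan A: cost=300, card=300
step 2: join B via merge
    card(P join B) = 300*400/(50) = 2400
    cost = 300 + 300*9 + 400*9 + 300 + 400 = 7300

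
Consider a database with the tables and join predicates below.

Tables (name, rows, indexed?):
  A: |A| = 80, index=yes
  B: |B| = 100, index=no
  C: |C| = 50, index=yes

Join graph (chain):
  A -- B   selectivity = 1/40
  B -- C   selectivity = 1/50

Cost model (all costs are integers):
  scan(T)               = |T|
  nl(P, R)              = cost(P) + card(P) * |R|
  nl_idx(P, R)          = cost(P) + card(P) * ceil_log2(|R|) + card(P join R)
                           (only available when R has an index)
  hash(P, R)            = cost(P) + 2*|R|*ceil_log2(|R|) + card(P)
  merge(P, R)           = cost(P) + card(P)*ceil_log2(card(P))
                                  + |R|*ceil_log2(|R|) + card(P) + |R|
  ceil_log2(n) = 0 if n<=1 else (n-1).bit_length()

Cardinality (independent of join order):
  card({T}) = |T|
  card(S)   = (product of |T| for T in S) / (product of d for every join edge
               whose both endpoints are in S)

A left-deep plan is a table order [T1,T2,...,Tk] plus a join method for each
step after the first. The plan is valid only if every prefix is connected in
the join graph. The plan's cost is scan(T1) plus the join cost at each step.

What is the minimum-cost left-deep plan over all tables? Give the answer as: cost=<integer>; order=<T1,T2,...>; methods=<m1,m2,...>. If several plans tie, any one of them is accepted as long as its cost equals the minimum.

Selinger DP (subsets sized 1..n):
  {A}: scan cost=80, card=80
  {B}: scan cost=100, card=100
  {C}: scan cost=50, card=50
  {AB}: card=200; try (A,nl_idx)→1000, (A,hash)→1320, (B,merge)→1520, (A,merge)→1540, (B,hash)→1560, (B,nl)→8080 …(+1); best=1000 via (A,nl_idx)
  {BC}: card=100; try (C,hash)→800, (C,nl_idx)→800, (B,merge)→1200, (C,merge)→1250, (B,hash)→1500, (B,nl)→5050 …(+1); best=800 via (C,hash)
  {ABC}: card=200; try (A,nl_idx)→1700, (C,hash)→1800, (A,hash)→2020, (A,merge)→2240, (C,nl_idx)→2400, (C,merge)→3150 …(+2); best=1700 via (A,nl_idx)

cost=1700; order=B,C,A; methods=hash,nl_idx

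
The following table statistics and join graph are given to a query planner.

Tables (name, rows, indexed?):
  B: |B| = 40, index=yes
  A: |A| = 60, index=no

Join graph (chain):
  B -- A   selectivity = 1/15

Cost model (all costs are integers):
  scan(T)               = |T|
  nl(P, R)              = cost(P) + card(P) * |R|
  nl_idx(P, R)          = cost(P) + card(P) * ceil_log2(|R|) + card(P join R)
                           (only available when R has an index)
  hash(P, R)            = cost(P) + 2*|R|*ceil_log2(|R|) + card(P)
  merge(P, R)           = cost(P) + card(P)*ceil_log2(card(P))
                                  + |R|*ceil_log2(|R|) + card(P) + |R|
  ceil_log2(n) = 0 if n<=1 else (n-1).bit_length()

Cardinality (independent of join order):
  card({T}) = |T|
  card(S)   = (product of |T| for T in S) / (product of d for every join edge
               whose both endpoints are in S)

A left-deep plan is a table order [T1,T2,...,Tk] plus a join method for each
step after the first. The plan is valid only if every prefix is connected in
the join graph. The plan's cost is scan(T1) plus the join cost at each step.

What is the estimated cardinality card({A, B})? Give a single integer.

Tables in S: A(60), B(40)
Edges inside S: B-A(d=15)
numerator = 60 * 40 = 2400
denominator = 15 = 15
card(S) = 2400 / 15 = 160

160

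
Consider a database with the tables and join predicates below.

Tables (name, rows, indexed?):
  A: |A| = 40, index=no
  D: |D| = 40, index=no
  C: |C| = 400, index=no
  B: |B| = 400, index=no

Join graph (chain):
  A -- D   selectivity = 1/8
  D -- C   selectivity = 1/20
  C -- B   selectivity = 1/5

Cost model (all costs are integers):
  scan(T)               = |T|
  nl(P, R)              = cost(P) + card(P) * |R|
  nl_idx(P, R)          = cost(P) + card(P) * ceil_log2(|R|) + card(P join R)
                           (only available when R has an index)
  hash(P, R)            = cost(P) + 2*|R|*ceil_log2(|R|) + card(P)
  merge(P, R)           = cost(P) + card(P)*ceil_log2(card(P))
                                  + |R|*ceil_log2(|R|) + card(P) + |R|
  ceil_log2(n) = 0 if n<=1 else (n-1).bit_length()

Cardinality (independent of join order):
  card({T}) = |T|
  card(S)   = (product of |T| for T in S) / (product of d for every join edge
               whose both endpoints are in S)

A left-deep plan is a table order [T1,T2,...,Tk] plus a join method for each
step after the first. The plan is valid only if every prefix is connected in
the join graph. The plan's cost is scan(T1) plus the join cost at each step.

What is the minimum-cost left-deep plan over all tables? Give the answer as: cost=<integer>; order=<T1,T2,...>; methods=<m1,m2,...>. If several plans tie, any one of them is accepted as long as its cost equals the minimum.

Selinger DP (subsets sized 1..n):
  {A}: scan cost=40, card=40
  {D}: scan cost=40, card=40
  {C}: scan cost=400, card=400
  {B}: scan cost=400, card=400
  {AD}: card=200; try (D,hash)→560, (A,hash)→560, (D,merge)→600, (A,merge)→600, (D,nl)→1640, (A,nl)→1640; best=560 via (D,hash)
  {CD}: card=800; try (D,hash)→1280, (C,merge)→4320, (D,merge)→4680, (C,hash)→7280, (C,nl)→16040, (D,nl)→16400; best=1280 via (D,hash)
  {BC}: card=32000; try (C,hash)→8000, (B,hash)→8000, (C,merge)→8400, (B,merge)→8400, (C,nl)→160400, (B,nl)→160400; best=8000 via (C,hash)
  {ACD}: card=4000; try (A,hash)→2560, (C,merge)→6360, (C,hash)→7960, (A,merge)→10360, (A,nl)→33280, (C,nl)→80560; best=2560 via (A,hash)
  {BCD}: card=64000; try (B,hash)→9280, (B,merge)→14080, (D,hash)→40480, (B,nl)→321280, (D,merge)→520280, (D,nl)→1288000; best=9280 via (B,hash)
  {ABCD}: card=320000; try (B,hash)→13760, (B,merge)→58560, (A,hash)→73760, (A,merge)→1097560, (B,nl)→1602560, (A,nl)→2569280; best=13760 via (B,hash)

cost=13760; order=C,D,A,B; methods=hash,hash,hash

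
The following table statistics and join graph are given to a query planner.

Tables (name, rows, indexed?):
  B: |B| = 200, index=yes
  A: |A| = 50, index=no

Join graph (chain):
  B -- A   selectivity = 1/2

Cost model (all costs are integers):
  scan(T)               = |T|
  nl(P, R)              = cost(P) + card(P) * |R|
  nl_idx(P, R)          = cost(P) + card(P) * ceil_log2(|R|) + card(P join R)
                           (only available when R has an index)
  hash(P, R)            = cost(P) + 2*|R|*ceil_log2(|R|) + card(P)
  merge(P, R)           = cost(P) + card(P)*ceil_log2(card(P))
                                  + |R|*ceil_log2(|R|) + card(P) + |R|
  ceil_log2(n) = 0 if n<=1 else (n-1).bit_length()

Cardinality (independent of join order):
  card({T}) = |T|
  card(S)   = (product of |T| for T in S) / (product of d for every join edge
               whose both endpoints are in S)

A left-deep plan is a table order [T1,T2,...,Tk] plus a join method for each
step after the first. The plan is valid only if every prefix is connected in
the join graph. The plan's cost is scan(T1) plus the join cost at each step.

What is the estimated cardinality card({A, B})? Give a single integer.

Tables in S: A(50), B(200)
Edges inside S: B-A(d=2)
numerator = 50 * 200 = 10000
denominator = 2 = 2
card(S) = 10000 / 2 = 5000

5000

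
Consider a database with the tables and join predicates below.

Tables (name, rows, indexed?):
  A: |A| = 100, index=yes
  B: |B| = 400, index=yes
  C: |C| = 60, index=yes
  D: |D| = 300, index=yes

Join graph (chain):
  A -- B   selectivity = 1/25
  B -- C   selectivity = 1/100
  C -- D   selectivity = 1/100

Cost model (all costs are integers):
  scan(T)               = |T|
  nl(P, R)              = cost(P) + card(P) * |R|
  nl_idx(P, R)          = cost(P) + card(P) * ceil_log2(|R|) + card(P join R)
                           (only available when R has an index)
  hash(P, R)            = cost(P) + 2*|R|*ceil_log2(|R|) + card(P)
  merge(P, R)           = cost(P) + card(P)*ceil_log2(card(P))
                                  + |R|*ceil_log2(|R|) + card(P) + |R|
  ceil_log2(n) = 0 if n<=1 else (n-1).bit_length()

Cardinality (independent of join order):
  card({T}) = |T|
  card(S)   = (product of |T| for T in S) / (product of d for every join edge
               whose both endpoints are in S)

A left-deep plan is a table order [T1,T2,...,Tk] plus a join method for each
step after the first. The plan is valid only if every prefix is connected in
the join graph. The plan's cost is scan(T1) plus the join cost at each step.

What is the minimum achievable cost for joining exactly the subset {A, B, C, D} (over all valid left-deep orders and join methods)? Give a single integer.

Selinger DP over subsets of {A,B,C,D}:
  {A}: scan cost=100, card=100
  {B}: scan cost=400, card=400
  {C}: scan cost=60, card=60
  {D}: scan cost=300, card=300
  {AB}: card=1600; try (A,hash)→2200, (B,nl_idx)→2600, (A,nl_idx)→4800, (B,merge)→4900, (A,merge)→5200, (B,hash)→7400 …(+2); best=2200 via (A,hash)
  {BC}: card=240; try (B,nl_idx)→840, (C,hash)→1520, (C,nl_idx)→3040, (B,merge)→4480, (C,merge)→4820, (B,hash)→7320 …(+2); best=840 via (B,nl_idx)
  {CD}: card=180; try (D,nl_idx)→780, (C,hash)→1320, (C,nl_idx)→2280, (D,merge)→3480, (C,merge)→3720, (D,hash)→5520 …(+2); best=780 via (D,nl_idx)
  {ABC}: card=960; try (A,hash)→2480, (A,nl_idx)→3480, (A,merge)→3800, (C,hash)→4520, (C,nl_idx)→12760, (C,merge)→21820 …(+2); best=2480 via (A,hash)
  {BCD}: card=720; try (B,nl_idx)→3120, (D,nl_idx)→3720, (D,merge)→6000, (B,merge)→6400, (D,hash)→6480, (B,hash)→8160 …(+2); best=3120 via (B,nl_idx)
  {ABCD}: card=2880; try (A,hash)→5240, (D,hash)→8840, (A,nl_idx)→11040, (A,merge)→11840, (D,nl_idx)→14000, (D,merge)→16040 …(+2); best=5240 via (A,hash)

5240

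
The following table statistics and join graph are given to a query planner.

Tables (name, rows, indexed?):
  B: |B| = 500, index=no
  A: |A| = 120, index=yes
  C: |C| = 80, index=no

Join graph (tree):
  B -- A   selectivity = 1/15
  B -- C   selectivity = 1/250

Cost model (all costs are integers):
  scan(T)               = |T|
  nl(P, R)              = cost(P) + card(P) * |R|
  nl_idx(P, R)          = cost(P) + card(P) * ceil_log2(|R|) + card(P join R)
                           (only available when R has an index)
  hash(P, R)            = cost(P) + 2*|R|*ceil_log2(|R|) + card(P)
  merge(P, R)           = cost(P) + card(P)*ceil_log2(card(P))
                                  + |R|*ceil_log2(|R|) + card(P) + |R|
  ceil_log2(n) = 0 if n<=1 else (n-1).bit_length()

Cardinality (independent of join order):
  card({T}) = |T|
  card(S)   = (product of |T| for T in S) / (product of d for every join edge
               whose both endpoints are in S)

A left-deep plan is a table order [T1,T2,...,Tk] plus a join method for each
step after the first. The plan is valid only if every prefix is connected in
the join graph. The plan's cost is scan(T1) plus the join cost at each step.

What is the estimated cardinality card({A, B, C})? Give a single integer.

Tables in S: A(120), B(500), C(80)
Edges inside S: B-A(d=15), B-C(d=250)
numerator = 120 * 500 * 80 = 4800000
denominator = 15 * 250 = 3750
card(S) = 4800000 / 3750 = 1280

1280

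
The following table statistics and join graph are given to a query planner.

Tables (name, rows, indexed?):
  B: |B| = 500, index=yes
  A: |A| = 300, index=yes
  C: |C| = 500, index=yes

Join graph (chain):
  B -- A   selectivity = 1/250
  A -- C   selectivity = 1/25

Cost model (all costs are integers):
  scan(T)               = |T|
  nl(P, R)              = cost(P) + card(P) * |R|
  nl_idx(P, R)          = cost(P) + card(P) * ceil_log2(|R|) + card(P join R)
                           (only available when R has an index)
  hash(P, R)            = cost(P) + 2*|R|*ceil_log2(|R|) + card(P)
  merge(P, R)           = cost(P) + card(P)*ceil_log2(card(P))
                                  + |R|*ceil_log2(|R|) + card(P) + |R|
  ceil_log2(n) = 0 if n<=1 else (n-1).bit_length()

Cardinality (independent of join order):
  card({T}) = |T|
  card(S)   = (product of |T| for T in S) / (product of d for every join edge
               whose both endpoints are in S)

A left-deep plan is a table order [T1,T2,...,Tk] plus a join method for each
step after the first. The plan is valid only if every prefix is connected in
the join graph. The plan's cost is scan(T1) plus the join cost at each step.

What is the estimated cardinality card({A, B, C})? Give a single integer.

12000

Tables in S: A(300), B(500), C(500)
Edges inside S: B-A(d=250), A-C(d=25)
numerator = 300 * 500 * 500 = 75000000
denominator = 250 * 25 = 6250
card(S) = 75000000 / 6250 = 12000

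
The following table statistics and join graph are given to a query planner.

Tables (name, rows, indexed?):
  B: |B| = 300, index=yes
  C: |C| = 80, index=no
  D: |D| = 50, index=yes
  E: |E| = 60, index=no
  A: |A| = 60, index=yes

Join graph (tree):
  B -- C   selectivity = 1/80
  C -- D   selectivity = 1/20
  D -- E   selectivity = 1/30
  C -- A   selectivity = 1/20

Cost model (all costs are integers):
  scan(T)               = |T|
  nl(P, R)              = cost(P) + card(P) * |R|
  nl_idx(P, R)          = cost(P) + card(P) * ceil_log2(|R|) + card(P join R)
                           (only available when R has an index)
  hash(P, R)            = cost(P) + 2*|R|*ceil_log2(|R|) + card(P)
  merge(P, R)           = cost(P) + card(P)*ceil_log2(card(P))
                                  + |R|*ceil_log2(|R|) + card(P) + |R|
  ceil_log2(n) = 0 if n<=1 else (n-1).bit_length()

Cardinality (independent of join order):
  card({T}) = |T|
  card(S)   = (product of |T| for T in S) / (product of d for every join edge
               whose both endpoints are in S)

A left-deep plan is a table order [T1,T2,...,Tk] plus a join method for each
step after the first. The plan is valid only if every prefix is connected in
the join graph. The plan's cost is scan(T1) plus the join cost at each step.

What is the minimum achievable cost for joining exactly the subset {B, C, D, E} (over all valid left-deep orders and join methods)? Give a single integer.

3470

Selinger DP over subsets of {B,C,D,E}:
  {B}: scan cost=300, card=300
  {C}: scan cost=80, card=80
  {D}: scan cost=50, card=50
  {E}: scan cost=60, card=60
  {BC}: card=300; try (B,nl_idx)→1100, (C,hash)→1720, (B,merge)→3720, (C,merge)→3940, (B,hash)→5560, (B,nl)→24080 …(+1); best=1100 via (B,nl_idx)
  {CD}: card=200; try (D,hash)→760, (D,nl_idx)→760, (C,merge)→1040, (D,merge)→1070, (C,hash)→1220, (C,nl)→4050 …(+1); best=760 via (D,hash)
  {DE}: card=100; try (D,nl_idx)→520, (D,hash)→720, (E,hash)→820, (E,merge)→820, (D,merge)→830, (E,nl)→3050 …(+1); best=520 via (D,nl_idx)
  {BCD}: card=750; try (D,hash)→2000, (B,nl_idx)→3310, (D,nl_idx)→3650, (D,merge)→4450, (B,merge)→5560, (B,hash)→6360 …(+2); best=2000 via (D,hash)
  {CDE}: card=400; try (E,hash)→1680, (C,hash)→1740, (C,merge)→1960, (E,merge)→2980, (C,nl)→8520, (E,nl)→12760; best=1680 via (E,hash)
  {BCDE}: card=1500; try (E,hash)→3470, (B,nl_idx)→6780, (B,hash)→7480, (B,merge)→8680, (E,merge)→10670, (E,nl)→47000 …(+1); best=3470 via (E,hash)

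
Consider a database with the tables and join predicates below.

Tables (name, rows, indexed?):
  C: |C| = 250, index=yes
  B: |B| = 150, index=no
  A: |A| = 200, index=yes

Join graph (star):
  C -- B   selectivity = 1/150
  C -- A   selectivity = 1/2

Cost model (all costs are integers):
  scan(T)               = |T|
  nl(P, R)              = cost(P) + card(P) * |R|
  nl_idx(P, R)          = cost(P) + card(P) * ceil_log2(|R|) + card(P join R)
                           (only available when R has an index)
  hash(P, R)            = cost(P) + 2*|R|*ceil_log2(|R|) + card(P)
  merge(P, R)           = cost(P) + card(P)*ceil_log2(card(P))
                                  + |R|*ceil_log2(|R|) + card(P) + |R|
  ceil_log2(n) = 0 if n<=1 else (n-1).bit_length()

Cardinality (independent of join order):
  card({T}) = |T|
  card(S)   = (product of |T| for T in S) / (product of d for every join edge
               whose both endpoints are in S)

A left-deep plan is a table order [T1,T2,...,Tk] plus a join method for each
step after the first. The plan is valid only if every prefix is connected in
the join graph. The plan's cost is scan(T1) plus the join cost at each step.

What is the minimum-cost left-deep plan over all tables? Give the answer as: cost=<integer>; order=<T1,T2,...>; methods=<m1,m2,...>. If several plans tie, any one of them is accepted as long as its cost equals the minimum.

cost=5050; order=B,C,A; methods=nl_idx,hash

Selinger DP (subsets sized 1..n):
  {C}: scan cost=250, card=250
  {B}: scan cost=150, card=150
  {A}: scan cost=200, card=200
  {BC}: card=250; try (C,nl_idx)→1600, (B,hash)→2900, (C,merge)→3750, (B,merge)→3850, (C,hash)→4300, (C,nl)→37650 …(+1); best=1600 via (C,nl_idx)
  {AC}: card=25000; try (A,hash)→3700, (C,merge)→4250, (A,merge)→4300, (C,hash)→4400, (C,nl_idx)→26800, (A,nl_idx)→27250 …(+2); best=3700 via (A,hash)
  {ABC}: card=25000; try (A,hash)→5050, (A,merge)→5650, (A,nl_idx)→28600, (B,hash)→31100, (A,nl)→51600, (B,merge)→405050 …(+1); best=5050 via (A,hash)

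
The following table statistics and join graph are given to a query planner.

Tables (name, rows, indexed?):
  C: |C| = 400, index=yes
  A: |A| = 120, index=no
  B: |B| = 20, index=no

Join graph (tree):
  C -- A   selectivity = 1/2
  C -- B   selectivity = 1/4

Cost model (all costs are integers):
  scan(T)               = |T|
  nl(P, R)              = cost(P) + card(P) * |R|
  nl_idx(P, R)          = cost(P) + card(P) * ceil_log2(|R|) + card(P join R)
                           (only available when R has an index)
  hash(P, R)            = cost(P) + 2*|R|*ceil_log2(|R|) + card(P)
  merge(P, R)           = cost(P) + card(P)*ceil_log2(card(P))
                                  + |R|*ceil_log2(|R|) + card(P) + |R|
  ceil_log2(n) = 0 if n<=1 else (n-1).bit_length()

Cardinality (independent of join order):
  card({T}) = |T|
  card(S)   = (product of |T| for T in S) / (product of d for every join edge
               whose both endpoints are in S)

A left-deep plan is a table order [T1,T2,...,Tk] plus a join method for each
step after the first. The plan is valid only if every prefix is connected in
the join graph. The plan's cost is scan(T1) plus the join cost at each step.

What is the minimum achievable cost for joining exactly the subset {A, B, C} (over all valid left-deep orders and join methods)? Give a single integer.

Selinger DP over subsets of {A,B,C}:
  {C}: scan cost=400, card=400
  {A}: scan cost=120, card=120
  {B}: scan cost=20, card=20
  {AC}: card=24000; try (A,hash)→2480, (C,merge)→5080, (A,merge)→5360, (C,hash)→7440, (C,nl_idx)→25200, (C,nl)→48120 …(+1); best=2480 via (A,hash)
  {BC}: card=2000; try (B,hash)→1000, (C,nl_idx)→2200, (C,merge)→4140, (B,merge)→4520, (C,hash)→7240, (C,nl)→8020 …(+1); best=1000 via (B,hash)
  {ABC}: card=120000; try (A,hash)→4680, (A,merge)→25960, (B,hash)→26680, (A,nl)→241000, (B,merge)→386600, (B,nl)→482480; best=4680 via (A,hash)

4680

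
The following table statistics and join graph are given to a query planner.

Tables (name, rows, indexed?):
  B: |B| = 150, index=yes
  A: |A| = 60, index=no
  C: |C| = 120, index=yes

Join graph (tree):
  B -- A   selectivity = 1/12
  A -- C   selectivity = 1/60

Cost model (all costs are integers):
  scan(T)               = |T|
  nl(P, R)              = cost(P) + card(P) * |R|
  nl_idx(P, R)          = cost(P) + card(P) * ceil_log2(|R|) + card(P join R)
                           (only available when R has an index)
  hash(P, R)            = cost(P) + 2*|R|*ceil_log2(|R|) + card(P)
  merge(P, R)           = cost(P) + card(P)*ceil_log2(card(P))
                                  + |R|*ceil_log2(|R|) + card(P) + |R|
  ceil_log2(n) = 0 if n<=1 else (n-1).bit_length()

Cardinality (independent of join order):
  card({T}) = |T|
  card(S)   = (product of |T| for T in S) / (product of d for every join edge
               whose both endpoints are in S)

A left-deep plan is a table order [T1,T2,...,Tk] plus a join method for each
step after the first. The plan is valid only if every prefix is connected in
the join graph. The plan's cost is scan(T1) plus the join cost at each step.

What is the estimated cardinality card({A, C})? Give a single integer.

Tables in S: A(60), C(120)
Edges inside S: A-C(d=60)
numerator = 60 * 120 = 7200
denominator = 60 = 60
card(S) = 7200 / 60 = 120

120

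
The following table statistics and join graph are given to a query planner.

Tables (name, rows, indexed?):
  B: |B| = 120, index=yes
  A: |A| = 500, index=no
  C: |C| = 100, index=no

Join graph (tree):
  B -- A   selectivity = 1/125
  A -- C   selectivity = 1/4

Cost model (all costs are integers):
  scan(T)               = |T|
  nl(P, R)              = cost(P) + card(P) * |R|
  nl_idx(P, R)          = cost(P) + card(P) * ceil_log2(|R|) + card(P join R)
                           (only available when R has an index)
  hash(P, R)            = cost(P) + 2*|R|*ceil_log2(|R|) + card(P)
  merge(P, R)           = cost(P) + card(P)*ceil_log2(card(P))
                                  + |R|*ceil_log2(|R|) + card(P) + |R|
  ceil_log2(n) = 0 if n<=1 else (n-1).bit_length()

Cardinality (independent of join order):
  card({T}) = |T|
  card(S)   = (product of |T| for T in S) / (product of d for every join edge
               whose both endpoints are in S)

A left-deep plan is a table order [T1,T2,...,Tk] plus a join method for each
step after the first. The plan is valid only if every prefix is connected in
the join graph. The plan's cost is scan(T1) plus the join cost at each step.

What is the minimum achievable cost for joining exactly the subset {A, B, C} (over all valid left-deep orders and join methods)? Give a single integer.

Selinger DP over subsets of {A,B,C}:
  {B}: scan cost=120, card=120
  {A}: scan cost=500, card=500
  {C}: scan cost=100, card=100
  {AB}: card=480; try (B,hash)→2680, (B,nl_idx)→4480, (A,merge)→6080, (B,merge)→6460, (A,hash)→9240, (A,nl)→60120 …(+1); best=2680 via (B,hash)
  {AC}: card=12500; try (C,hash)→2400, (A,merge)→5900, (C,merge)→6300, (A,hash)→9200, (A,nl)→50100, (C,nl)→50500; best=2400 via (C,hash)
  {ABC}: card=12000; try (C,hash)→4560, (C,merge)→8280, (B,hash)→16580, (C,nl)→50680, (B,nl_idx)→101900, (B,merge)→190860 …(+1); best=4560 via (C,hash)

4560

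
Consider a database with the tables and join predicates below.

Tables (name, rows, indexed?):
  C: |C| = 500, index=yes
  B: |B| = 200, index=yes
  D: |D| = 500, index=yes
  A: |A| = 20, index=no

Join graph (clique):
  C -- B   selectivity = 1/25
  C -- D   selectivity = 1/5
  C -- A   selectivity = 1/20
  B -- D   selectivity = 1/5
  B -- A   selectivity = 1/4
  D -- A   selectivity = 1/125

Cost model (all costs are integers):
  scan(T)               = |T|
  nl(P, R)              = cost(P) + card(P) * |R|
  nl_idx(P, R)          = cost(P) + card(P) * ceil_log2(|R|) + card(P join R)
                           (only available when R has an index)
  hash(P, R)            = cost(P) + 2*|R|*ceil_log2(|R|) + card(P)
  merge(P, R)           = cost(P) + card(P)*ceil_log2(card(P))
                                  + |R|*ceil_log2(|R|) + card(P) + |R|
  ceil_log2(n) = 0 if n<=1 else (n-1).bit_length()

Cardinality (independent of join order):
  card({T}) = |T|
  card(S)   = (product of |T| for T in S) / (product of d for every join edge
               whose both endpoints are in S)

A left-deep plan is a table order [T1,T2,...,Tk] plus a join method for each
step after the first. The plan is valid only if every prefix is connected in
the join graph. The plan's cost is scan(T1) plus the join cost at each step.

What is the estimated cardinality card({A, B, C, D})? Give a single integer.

160

Tables in S: A(20), B(200), C(500), D(500)
Edges inside S: C-B(d=25), C-D(d=5), C-A(d=20), B-D(d=5), B-A(d=4), D-A(d=125)
numerator = 20 * 200 * 500 * 500 = 1000000000
denominator = 25 * 5 * 20 * 5 * 4 * 125 = 6250000
card(S) = 1000000000 / 6250000 = 160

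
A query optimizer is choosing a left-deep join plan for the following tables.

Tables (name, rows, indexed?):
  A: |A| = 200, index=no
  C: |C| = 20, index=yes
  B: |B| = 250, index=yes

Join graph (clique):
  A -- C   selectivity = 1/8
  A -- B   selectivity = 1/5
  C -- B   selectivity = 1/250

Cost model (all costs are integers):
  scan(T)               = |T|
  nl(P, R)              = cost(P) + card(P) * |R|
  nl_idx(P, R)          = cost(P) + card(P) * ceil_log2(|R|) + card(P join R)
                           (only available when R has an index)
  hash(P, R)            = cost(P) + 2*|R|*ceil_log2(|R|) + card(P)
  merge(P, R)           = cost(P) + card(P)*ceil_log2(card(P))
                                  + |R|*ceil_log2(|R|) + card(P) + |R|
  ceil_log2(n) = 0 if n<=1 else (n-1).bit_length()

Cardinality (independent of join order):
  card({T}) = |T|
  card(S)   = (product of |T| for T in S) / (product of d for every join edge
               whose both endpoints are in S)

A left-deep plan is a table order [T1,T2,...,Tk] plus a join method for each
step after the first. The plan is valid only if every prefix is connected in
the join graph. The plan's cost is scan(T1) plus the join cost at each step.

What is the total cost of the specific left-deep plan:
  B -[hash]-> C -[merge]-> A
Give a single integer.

step 1: scan B: cost=250, card=250
step 2: join C via hash
    card(P join C) = 250*20/(250) = 20
    cost = 250 + 2*20*5 + 250 = 700
step 3: join A via merge
    card(P join A) = 20*200/(8*5) = 100
    cost = 700 + 20*5 + 200*8 + 20 + 200 = 2620

2620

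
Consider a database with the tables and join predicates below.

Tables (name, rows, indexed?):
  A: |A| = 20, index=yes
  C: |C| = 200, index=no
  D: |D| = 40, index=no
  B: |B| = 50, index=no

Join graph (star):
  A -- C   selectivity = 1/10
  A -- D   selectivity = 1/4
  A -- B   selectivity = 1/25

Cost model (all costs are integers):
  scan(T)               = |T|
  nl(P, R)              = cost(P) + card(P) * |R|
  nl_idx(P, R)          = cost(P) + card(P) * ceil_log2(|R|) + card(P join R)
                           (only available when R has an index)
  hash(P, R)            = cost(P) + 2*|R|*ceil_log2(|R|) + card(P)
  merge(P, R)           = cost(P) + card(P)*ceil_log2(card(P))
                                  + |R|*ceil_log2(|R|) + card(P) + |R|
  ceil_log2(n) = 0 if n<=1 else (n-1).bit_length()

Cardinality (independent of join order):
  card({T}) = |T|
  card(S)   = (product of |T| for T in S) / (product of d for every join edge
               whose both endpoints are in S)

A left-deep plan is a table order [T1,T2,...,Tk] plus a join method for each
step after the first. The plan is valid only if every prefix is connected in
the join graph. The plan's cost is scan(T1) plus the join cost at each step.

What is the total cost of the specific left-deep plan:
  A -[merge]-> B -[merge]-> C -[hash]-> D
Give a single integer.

3850

step 1: scan A: cost=20, card=20
step 2: join B via merge
    card(P join B) = 20*50/(25) = 40
    cost = 20 + 20*5 + 50*6 + 20 + 50 = 490
step 3: join C via merge
    card(P join C) = 40*200/(10) = 800
    cost = 490 + 40*6 + 200*8 + 40 + 200 = 2570
step 4: join D via hash
    card(P join D) = 800*40/(4) = 8000
    cost = 2570 + 2*40*6 + 800 = 3850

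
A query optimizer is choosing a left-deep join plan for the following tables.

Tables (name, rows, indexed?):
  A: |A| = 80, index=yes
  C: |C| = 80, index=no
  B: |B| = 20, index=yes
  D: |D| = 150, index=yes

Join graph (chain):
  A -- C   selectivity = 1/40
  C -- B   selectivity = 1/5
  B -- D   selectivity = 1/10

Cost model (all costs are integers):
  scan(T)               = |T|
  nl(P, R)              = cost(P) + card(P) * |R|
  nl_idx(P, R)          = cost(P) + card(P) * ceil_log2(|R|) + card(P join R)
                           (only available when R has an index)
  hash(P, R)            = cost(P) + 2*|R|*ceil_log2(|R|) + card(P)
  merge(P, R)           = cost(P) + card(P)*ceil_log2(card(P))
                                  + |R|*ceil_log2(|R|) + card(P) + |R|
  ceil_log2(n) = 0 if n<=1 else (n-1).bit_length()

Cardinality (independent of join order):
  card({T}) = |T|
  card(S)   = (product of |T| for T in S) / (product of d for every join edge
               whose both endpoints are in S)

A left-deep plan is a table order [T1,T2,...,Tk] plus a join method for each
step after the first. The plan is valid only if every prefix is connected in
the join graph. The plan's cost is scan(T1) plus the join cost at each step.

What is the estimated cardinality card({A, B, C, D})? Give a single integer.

Tables in S: A(80), B(20), C(80), D(150)
Edges inside S: A-C(d=40), C-B(d=5), B-D(d=10)
numerator = 80 * 20 * 80 * 150 = 19200000
denominator = 40 * 5 * 10 = 2000
card(S) = 19200000 / 2000 = 9600

9600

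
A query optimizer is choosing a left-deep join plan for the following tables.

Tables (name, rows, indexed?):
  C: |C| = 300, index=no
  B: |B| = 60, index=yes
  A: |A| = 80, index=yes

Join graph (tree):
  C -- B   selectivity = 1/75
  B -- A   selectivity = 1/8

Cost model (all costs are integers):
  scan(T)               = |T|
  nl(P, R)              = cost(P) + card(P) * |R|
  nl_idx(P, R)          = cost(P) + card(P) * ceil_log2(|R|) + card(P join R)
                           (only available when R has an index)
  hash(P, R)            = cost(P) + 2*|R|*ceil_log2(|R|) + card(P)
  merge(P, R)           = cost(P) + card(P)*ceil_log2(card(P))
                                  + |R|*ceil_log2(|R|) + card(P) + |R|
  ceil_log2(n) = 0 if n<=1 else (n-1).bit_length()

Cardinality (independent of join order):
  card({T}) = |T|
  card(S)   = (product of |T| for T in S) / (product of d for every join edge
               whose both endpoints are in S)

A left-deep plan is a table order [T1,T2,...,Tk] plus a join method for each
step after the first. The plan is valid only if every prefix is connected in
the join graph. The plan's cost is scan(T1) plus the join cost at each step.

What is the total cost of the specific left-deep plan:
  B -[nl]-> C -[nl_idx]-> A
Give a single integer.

step 1: scan B: cost=60, card=60
step 2: join C via nl
    card(P join C) = 60*300/(75) = 240
    cost = 60 + 60*300 = 18060
step 3: join A via nl_idx
    card(P join A) = 240*80/(8) = 2400
    cost = 18060 + 240*7 + 2400 = 22140

22140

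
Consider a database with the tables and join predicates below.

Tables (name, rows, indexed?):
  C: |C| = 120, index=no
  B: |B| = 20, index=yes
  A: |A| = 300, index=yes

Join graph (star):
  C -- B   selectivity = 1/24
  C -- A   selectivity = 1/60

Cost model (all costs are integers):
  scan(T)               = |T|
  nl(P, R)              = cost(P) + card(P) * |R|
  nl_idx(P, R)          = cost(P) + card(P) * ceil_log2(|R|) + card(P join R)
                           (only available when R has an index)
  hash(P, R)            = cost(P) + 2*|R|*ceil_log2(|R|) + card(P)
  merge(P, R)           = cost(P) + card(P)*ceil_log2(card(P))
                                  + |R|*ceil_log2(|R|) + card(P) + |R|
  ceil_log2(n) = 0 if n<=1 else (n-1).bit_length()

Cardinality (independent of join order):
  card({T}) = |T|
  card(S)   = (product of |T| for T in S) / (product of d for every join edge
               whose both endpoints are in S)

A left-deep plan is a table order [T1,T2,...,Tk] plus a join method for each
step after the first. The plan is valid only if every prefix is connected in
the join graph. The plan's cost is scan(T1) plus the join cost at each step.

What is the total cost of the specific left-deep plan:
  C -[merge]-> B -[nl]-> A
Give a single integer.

step 1: scan C: cost=120, card=120
step 2: join B via merge
    card(P join B) = 120*20/(24) = 100
    cost = 120 + 120*7 + 20*5 + 120 + 20 = 1200
step 3: join A via nl
    card(P join A) = 100*300/(60) = 500
    cost = 1200 + 100*300 = 31200

31200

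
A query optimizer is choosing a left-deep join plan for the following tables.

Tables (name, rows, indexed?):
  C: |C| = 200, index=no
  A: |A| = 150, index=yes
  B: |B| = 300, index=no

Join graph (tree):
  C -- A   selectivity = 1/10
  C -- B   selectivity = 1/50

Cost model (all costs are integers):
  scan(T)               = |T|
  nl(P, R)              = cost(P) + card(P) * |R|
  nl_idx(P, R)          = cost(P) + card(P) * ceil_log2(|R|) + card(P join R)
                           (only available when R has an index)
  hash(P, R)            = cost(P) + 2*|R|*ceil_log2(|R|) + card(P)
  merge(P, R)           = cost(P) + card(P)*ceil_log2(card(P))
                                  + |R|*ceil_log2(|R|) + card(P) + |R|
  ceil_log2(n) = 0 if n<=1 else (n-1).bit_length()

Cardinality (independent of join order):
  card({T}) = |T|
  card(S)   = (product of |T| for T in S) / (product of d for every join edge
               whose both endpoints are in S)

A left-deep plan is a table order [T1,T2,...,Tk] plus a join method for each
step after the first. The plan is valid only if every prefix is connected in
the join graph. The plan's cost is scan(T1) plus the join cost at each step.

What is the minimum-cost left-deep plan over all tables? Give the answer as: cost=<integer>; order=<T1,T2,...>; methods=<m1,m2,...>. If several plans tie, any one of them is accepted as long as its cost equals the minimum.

Selinger DP (subsets sized 1..n):
  {C}: scan cost=200, card=200
  {A}: scan cost=150, card=150
  {B}: scan cost=300, card=300
  {AC}: card=3000; try (A,hash)→2800, (C,merge)→3300, (A,merge)→3350, (C,hash)→3500, (A,nl_idx)→4800, (C,nl)→30150 …(+1); best=2800 via (A,hash)
  {BC}: card=1200; try (C,hash)→3800, (B,merge)→5000, (C,merge)→5100, (B,hash)→5800, (B,nl)→60200, (C,nl)→60300; best=3800 via (C,hash)
  {ABC}: card=18000; try (A,hash)→7400, (B,hash)→11200, (A,merge)→19550, (A,nl_idx)→31400, (B,merge)→44800, (A,nl)→183800 …(+1); best=7400 via (A,hash)

cost=7400; order=B,C,A; methods=hash,hash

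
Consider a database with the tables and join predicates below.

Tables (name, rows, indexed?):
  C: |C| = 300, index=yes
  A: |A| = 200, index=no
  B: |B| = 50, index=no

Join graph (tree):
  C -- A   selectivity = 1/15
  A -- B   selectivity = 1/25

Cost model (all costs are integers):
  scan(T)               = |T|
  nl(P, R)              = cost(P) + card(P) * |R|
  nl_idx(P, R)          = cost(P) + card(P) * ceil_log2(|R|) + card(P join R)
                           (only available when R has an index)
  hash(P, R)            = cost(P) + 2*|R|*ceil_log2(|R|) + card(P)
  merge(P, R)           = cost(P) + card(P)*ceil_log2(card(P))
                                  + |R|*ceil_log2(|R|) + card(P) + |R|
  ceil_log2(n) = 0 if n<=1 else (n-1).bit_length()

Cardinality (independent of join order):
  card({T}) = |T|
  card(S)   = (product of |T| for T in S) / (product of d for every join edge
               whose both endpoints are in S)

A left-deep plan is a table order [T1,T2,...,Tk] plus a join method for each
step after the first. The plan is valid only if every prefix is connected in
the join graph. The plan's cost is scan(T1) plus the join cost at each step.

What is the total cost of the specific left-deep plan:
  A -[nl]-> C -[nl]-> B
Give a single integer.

step 1: scan A: cost=200, card=200
step 2: join C via nl
    card(P join C) = 200*300/(15) = 4000
    cost = 200 + 200*300 = 60200
step 3: join B via nl
    card(P join B) = 4000*50/(25) = 8000
    cost = 60200 + 4000*50 = 260200

260200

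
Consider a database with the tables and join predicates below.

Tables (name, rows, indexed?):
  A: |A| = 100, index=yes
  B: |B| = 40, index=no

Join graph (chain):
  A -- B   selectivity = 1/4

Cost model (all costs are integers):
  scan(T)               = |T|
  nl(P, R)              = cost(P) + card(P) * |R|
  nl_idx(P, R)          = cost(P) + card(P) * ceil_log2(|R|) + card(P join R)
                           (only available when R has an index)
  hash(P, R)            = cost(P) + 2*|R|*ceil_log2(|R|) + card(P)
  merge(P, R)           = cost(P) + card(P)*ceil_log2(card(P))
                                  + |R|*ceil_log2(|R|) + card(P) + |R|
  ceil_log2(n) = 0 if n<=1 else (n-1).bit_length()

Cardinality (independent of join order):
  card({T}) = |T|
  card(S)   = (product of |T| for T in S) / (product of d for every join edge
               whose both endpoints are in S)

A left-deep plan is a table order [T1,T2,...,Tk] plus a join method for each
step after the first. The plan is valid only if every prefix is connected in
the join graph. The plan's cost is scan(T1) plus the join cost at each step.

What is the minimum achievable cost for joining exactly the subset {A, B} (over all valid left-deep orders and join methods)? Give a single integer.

680

Selinger DP over subsets of {A,B}:
  {A}: scan cost=100, card=100
  {B}: scan cost=40, card=40
  {AB}: card=1000; try (B,hash)→680, (A,merge)→1120, (B,merge)→1180, (A,nl_idx)→1320, (A,hash)→1480, (A,nl)→4040 …(+1); best=680 via (B,hash)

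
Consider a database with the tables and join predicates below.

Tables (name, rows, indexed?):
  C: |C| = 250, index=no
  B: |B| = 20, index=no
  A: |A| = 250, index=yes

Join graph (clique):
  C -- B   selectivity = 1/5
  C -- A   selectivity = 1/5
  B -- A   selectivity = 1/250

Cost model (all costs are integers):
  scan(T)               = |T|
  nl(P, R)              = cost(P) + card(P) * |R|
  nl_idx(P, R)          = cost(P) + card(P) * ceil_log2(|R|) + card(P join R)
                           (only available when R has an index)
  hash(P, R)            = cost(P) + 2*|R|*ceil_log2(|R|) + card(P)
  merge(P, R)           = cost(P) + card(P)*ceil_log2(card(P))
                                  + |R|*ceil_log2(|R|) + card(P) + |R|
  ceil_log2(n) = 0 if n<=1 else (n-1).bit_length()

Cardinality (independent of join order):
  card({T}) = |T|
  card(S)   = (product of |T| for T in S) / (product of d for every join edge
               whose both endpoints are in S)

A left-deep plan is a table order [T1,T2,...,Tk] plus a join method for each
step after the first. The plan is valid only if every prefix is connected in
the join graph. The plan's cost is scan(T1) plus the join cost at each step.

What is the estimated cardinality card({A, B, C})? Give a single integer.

200

Tables in S: A(250), B(20), C(250)
Edges inside S: C-B(d=5), C-A(d=5), B-A(d=250)
numerator = 250 * 20 * 250 = 1250000
denominator = 5 * 5 * 250 = 6250
card(S) = 1250000 / 6250 = 200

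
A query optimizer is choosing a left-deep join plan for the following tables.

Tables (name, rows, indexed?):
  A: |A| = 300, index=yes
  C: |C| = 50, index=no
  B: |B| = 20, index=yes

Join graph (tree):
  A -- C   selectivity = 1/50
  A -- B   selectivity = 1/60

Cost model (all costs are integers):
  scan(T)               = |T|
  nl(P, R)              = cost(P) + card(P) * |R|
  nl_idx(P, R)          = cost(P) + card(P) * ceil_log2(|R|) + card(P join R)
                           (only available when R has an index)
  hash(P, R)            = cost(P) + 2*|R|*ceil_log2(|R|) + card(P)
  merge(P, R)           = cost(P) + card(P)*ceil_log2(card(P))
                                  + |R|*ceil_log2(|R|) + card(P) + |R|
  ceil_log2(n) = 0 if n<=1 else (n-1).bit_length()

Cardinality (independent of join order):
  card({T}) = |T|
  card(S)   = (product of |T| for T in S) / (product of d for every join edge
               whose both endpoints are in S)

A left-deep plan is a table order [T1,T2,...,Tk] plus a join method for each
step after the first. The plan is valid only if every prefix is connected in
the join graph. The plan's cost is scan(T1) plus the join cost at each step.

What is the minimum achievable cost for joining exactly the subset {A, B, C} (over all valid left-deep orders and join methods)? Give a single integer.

Selinger DP over subsets of {A,B,C}:
  {A}: scan cost=300, card=300
  {C}: scan cost=50, card=50
  {B}: scan cost=20, card=20
  {AC}: card=300; try (A,nl_idx)→800, (C,hash)→1200, (A,merge)→3400, (C,merge)→3650, (A,hash)→5500, (A,nl)→15050 …(+1); best=800 via (A,nl_idx)
  {AB}: card=100; try (A,nl_idx)→300, (B,hash)→800, (B,nl_idx)→1900, (A,merge)→3140, (B,merge)→3420, (A,hash)→5440 …(+2); best=300 via (A,nl_idx)
  {ABC}: card=100; try (C,hash)→1000, (B,hash)→1300, (C,merge)→1450, (B,nl_idx)→2400, (B,merge)→3920, (C,nl)→5300 …(+1); best=1000 via (C,hash)

1000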